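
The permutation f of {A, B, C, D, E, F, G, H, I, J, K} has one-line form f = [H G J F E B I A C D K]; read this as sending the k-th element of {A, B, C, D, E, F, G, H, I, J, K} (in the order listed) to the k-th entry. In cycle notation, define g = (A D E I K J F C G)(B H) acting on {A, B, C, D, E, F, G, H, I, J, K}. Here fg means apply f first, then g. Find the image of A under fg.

B

(fg)(A) = g(f(A)). f(A) = H, then g(H) = B. So (fg)(A) = B.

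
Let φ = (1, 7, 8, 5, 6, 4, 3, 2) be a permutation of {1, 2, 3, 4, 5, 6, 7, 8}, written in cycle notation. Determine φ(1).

7

1 appears in (1, 7, 8, 5, 6, 4, 3, 2); the next entry (wrapping around) is 7.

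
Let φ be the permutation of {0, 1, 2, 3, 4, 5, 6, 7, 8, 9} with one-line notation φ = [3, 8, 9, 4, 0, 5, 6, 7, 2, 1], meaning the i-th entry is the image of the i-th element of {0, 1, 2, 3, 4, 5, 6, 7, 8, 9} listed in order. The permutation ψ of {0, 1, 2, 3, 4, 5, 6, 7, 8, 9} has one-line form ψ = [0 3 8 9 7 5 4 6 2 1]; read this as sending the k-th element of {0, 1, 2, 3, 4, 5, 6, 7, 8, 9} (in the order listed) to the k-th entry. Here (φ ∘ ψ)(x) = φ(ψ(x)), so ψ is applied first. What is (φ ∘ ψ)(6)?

First apply ψ: ψ(6) = 4, then φ(4) = 0. Thus (φ ∘ ψ)(6) = 0.

0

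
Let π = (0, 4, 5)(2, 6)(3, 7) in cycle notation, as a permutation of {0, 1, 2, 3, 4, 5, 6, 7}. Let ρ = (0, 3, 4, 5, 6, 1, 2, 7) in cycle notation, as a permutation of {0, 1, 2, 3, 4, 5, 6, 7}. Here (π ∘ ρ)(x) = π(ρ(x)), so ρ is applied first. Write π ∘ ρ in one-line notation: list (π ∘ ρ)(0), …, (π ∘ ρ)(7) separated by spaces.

Chase each element through ρ then π: 0 → 3 → 7; 1 → 2 → 6; 2 → 7 → 3; 3 → 4 → 5; 4 → 5 → 0; 5 → 6 → 2; 6 → 1 → 1; 7 → 0 → 4.
Collecting the images, π ∘ ρ = [7 6 3 5 0 2 1 4].

7 6 3 5 0 2 1 4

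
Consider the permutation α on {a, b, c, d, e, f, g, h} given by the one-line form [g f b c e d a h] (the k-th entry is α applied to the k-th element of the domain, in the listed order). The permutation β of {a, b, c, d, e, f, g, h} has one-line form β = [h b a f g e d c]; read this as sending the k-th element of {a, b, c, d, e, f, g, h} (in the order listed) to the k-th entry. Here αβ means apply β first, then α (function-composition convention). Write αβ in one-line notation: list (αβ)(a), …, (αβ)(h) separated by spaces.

For each element, apply β then α: a → h → h; b → b → f; c → a → g; d → f → d; e → g → a; f → e → e; g → d → c; h → c → b.
Collecting the images, αβ = [h f g d a e c b].

h f g d a e c b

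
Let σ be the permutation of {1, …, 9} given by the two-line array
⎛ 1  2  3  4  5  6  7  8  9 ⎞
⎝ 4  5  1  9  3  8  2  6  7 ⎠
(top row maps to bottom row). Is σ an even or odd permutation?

odd

In disjoint-cycle form the cycle lengths are 7, 2.
A cycle is odd iff its length is even; σ has 1 even-length cycle, so sgn(σ) = (−1)^1 and σ is odd.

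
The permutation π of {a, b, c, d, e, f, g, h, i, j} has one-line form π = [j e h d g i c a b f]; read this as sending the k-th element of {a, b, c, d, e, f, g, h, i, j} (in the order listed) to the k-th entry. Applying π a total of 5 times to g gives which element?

Tracing g → c → … returns to g after 9 steps, so g lies in a 9-cycle (a j f i b e g c h).
Stepping 5 places around the cycle: g → c → h → a → j → f.

f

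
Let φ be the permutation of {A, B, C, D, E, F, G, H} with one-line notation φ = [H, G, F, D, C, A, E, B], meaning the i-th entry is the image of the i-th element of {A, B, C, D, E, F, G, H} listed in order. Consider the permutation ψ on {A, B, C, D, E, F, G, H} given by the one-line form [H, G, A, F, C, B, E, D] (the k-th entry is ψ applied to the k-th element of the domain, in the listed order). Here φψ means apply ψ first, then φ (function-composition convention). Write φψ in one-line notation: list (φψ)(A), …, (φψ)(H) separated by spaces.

For each element, apply ψ then φ: A → H → B; B → G → E; C → A → H; D → F → A; E → C → F; F → B → G; G → E → C; H → D → D.
So φψ in one-line form is B E H A F G C D.

B E H A F G C D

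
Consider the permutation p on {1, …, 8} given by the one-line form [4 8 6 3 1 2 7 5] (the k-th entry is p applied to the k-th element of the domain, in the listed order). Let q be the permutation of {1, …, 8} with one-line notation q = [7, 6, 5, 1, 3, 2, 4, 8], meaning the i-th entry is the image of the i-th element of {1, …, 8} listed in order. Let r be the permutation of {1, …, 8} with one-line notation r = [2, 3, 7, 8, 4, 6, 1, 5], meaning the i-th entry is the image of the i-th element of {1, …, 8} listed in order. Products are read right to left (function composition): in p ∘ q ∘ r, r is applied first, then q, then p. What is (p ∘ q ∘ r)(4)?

5

Chase 4: r(4) = 8; q(8) = 8; p(8) = 5. Hence (p ∘ q ∘ r)(4) = 5.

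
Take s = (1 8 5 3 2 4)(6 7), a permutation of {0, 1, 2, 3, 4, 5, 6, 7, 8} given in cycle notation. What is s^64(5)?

5 lies in the 6-cycle (1 8 5 3 2 4).
Since the cycle has length 6, s^64 acts on it the same as s^4 (64 mod 6 = 4).
Stepping 4 places around the cycle: 5 → 3 → 2 → 4 → 1.

1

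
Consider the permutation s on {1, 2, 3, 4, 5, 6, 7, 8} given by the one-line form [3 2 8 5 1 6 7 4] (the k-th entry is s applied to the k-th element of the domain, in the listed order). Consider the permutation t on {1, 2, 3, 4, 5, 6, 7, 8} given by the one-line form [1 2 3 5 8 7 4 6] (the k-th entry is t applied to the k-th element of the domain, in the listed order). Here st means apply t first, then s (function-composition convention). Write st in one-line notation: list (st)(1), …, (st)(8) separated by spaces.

(st)(x) = s(t(x)). Computing each image: s(t(1)) = s(1) = 3, s(t(2)) = s(2) = 2, s(t(3)) = s(3) = 8, s(t(4)) = s(5) = 1, s(t(5)) = s(8) = 4, s(t(6)) = s(7) = 7, s(t(7)) = s(4) = 5, s(t(8)) = s(6) = 6.
Hence st = [3 2 8 1 4 7 5 6].

3 2 8 1 4 7 5 6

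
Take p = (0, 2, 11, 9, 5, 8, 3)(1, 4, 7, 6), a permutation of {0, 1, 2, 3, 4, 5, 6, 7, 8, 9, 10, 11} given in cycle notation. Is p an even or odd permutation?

odd

The cycle lengths are 7, 4, 1.
A cycle of length ℓ contributes ℓ−1 transpositions, so p is a product of 6 + 3 = 9 transpositions — odd.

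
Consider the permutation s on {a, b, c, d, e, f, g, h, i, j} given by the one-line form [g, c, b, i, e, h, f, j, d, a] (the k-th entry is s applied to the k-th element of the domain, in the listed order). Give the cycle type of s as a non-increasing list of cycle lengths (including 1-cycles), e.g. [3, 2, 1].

The disjoint cycles are (a, g, f, h, j)(b, c)(d, i)(e), with lengths 5, 2, 2, 1 in non-increasing order.

[5, 2, 2, 1]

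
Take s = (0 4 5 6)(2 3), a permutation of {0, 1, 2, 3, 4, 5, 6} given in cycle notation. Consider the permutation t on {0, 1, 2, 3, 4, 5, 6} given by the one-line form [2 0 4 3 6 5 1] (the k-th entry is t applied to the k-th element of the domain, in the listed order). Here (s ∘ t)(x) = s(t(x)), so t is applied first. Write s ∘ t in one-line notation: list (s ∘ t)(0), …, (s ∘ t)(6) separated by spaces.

3 4 5 2 0 6 1

(s ∘ t)(x) = s(t(x)). Computing each image: s(t(0)) = s(2) = 3, s(t(1)) = s(0) = 4, s(t(2)) = s(4) = 5, s(t(3)) = s(3) = 2, s(t(4)) = s(6) = 0, s(t(5)) = s(5) = 6, s(t(6)) = s(1) = 1.
Hence s ∘ t = [3 4 5 2 0 6 1].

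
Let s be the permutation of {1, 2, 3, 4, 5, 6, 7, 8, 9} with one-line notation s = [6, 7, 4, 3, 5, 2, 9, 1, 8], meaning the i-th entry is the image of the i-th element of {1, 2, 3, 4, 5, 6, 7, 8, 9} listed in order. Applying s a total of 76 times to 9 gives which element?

Tracing 9 → 8 → … returns to 9 after 6 steps, so 9 lies in a 6-cycle (1 6 2 7 9 8).
On a 6-cycle, s^6 is the identity, so s^76 = s^4 there (76 ≡ 4 mod 6).
Advancing 4 steps from 9: 9 → 8 → 1 → 6 → 2.

2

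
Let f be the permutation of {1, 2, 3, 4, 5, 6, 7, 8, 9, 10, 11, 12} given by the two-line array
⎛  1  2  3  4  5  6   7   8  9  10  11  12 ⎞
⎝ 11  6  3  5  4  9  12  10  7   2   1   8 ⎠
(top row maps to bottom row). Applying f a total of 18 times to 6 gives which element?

8

Tracing 6 → 9 → … returns to 6 after 7 steps, so 6 lies in a 7-cycle (2, 6, 9, 7, 12, 8, 10).
Since the cycle has length 7, f^18 acts on it the same as f^4 (18 mod 7 = 4).
Advancing 4 steps from 6: 6 → 9 → 7 → 12 → 8.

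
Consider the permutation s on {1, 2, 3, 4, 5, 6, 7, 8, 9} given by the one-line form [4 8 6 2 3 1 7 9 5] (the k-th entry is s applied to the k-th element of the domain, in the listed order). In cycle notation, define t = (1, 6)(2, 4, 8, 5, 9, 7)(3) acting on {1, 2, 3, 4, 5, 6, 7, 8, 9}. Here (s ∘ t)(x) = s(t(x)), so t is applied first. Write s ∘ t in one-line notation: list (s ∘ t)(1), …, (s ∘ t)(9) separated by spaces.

Chase each element through t then s: 1 → 6 → 1; 2 → 4 → 2; 3 → 3 → 6; 4 → 8 → 9; 5 → 9 → 5; 6 → 1 → 4; 7 → 2 → 8; 8 → 5 → 3; 9 → 7 → 7.
Collecting the images, s ∘ t = [1 2 6 9 5 4 8 3 7].

1 2 6 9 5 4 8 3 7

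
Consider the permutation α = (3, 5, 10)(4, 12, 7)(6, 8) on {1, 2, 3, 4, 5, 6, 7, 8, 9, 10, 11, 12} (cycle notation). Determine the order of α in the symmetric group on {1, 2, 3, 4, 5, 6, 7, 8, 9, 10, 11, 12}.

The cycle type of α is (3, 3, 2, 1, 1, 1, 1).
The order is lcm(3, 3, 2) = 6.

6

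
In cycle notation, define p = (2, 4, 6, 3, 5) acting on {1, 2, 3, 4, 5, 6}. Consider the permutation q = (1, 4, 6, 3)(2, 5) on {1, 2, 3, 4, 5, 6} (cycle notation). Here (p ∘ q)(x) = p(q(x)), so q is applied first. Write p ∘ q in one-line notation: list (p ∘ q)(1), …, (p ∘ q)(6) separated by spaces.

6 2 1 3 4 5

Chase each element through q then p: 1 → 4 → 6; 2 → 5 → 2; 3 → 1 → 1; 4 → 6 → 3; 5 → 2 → 4; 6 → 3 → 5.
So p ∘ q in one-line form is 6 2 1 3 4 5.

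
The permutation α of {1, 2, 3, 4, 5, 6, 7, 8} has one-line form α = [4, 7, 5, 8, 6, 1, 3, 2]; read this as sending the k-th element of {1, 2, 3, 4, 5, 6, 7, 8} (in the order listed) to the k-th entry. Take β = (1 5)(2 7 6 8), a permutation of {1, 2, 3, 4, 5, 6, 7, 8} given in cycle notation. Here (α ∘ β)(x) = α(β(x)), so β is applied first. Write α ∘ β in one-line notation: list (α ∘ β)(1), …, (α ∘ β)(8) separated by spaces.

6 3 5 8 4 2 1 7

(α ∘ β)(x) = α(β(x)). Computing each image: α(β(1)) = α(5) = 6, α(β(2)) = α(7) = 3, α(β(3)) = α(3) = 5, α(β(4)) = α(4) = 8, α(β(5)) = α(1) = 4, α(β(6)) = α(8) = 2, α(β(7)) = α(6) = 1, α(β(8)) = α(2) = 7.
Hence α ∘ β = [6 3 5 8 4 2 1 7].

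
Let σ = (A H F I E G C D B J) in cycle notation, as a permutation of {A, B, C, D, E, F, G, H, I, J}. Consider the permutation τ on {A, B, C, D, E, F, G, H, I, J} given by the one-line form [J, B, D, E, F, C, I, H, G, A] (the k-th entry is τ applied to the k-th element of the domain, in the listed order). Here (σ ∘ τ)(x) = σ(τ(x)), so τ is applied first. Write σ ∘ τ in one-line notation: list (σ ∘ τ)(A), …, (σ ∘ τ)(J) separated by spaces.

(σ ∘ τ)(x) = σ(τ(x)). Computing each image: σ(τ(A)) = σ(J) = A, σ(τ(B)) = σ(B) = J, σ(τ(C)) = σ(D) = B, σ(τ(D)) = σ(E) = G, σ(τ(E)) = σ(F) = I, σ(τ(F)) = σ(C) = D, σ(τ(G)) = σ(I) = E, σ(τ(H)) = σ(H) = F, σ(τ(I)) = σ(G) = C, σ(τ(J)) = σ(A) = H.
Hence σ ∘ τ = [A J B G I D E F C H].

A J B G I D E F C H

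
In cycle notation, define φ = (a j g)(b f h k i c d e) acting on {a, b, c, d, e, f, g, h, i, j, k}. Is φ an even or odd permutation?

odd

The cycle lengths are 8, 3.
A cycle is odd iff its length is even; φ has 1 even-length cycle, so sgn(φ) = (−1)^1 and φ is odd.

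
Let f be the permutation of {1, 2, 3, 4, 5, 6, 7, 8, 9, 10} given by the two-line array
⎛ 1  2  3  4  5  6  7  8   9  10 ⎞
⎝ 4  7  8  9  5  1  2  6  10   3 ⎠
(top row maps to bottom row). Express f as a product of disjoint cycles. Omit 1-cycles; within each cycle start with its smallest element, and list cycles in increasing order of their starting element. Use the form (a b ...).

Iterating f from 1 gives 1 → 4 → 9 → 10 → 3 → 8 → 6 → 1; that is the 7-cycle (1 4 9 10 3 8 6).
Repeating from the next unused element and collecting all non-trivial cycles gives (1 4 9 10 3 8 6)(2 7).

(1 4 9 10 3 8 6)(2 7)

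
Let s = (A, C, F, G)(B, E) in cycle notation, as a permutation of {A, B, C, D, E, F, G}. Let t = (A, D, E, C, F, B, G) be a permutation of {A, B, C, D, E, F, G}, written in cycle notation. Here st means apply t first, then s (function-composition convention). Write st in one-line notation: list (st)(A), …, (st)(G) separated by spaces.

Chase each element through t then s: A → D → D; B → G → A; C → F → G; D → E → B; E → C → F; F → B → E; G → A → C.
Collecting the images, st = [D A G B F E C].

D A G B F E C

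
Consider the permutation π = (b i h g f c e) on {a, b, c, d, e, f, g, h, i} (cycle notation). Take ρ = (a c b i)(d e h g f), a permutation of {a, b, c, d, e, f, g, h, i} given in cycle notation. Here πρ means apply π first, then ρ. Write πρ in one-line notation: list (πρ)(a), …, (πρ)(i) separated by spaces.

c a h e i b d f g

(πρ)(x) = ρ(π(x)). Computing each image: ρ(π(a)) = ρ(a) = c, ρ(π(b)) = ρ(i) = a, ρ(π(c)) = ρ(e) = h, ρ(π(d)) = ρ(d) = e, ρ(π(e)) = ρ(b) = i, ρ(π(f)) = ρ(c) = b, ρ(π(g)) = ρ(f) = d, ρ(π(h)) = ρ(g) = f, ρ(π(i)) = ρ(h) = g.
Hence πρ = [c a h e i b d f g].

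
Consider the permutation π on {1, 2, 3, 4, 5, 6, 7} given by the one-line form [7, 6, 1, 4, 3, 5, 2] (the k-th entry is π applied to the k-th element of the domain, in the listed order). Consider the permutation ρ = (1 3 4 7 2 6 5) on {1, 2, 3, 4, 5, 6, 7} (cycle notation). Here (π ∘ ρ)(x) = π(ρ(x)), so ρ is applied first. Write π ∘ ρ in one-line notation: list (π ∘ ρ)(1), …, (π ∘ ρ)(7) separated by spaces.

1 5 4 2 7 3 6

Chase each element through ρ then π: 1 → 3 → 1; 2 → 6 → 5; 3 → 4 → 4; 4 → 7 → 2; 5 → 1 → 7; 6 → 5 → 3; 7 → 2 → 6.
So π ∘ ρ in one-line form is 1 5 4 2 7 3 6.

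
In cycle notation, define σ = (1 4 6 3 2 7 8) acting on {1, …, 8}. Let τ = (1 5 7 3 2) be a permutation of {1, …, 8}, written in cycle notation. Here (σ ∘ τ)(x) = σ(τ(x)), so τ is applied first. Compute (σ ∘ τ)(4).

First apply τ: τ(4) = 4, then σ(4) = 6. Thus (σ ∘ τ)(4) = 6.

6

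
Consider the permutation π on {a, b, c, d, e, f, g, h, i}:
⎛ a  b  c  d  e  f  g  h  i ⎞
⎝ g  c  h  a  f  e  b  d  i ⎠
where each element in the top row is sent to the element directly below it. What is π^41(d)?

h

Tracing d → a → … returns to d after 6 steps, so d lies in a 6-cycle (a, g, b, c, h, d).
On a 6-cycle, π^6 is the identity, so π^41 = π^5 there (41 ≡ 5 mod 6).
Stepping 5 places around the cycle: d → a → g → b → c → h.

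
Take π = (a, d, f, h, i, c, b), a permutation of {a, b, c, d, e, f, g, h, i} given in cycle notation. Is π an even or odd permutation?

even

The cycle lengths are 7, 1, 1.
A cycle of length ℓ contributes ℓ−1 transpositions, so π is a product of 6 transpositions — even.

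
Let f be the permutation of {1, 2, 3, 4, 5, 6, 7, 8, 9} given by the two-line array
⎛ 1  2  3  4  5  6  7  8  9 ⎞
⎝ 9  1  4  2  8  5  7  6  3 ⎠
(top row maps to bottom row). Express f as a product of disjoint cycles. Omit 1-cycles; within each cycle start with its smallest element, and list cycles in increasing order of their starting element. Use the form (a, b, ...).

(1, 9, 3, 4, 2)(5, 8, 6)

Iterating f from 1 gives 1 → 9 → 3 → 4 → 2 → 1; that is the 5-cycle (1, 9, 3, 4, 2).
Repeating from the next unused element and collecting all non-trivial cycles gives (1, 9, 3, 4, 2)(5, 8, 6).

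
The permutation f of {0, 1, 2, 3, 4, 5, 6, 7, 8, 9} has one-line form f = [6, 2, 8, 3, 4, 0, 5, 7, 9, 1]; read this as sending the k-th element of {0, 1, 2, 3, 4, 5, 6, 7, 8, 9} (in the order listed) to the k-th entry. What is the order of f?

The disjoint-cycle form of f has cycle lengths 4, 3, 1, 1, 1.
The order of f is the least common multiple of its cycle lengths: lcm(4, 3) = 12.

12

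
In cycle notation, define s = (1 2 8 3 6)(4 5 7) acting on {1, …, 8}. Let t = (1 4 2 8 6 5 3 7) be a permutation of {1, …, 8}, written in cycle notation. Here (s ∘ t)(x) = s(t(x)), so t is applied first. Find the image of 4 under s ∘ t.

t(4) = 2, then s(2) = 8; composing gives (s ∘ t)(4) = 8.

8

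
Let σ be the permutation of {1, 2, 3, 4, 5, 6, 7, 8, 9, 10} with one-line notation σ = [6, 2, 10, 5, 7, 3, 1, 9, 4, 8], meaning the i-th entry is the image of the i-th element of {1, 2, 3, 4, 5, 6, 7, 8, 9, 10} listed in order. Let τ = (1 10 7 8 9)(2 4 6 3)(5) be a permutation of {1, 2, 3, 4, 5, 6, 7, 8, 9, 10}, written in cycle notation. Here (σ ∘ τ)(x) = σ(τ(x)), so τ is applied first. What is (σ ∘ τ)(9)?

τ(9) = 1, then σ(1) = 6; composing gives (σ ∘ τ)(9) = 6.

6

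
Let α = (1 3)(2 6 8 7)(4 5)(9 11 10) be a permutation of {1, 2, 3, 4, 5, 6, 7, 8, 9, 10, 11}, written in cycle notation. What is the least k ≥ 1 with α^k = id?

12

The disjoint cycles have lengths 4, 3, 2, 2.
The order of α is the least common multiple of its cycle lengths: lcm(4, 3, 2, 2) = 12.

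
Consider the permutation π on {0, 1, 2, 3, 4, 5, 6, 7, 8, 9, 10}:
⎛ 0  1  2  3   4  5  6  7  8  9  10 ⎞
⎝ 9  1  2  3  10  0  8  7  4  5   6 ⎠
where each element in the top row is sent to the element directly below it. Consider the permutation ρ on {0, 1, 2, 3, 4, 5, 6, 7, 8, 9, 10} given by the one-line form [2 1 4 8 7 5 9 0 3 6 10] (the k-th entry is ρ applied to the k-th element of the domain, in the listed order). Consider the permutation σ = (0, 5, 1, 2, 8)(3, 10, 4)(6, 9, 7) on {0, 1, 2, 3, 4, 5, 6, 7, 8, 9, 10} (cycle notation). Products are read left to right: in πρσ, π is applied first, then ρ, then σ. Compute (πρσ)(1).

2

(πρσ)(1) = σ(ρ(π(1))). π(1) = 1, then ρ(1) = 1, then σ(1) = 2, so the result is 2.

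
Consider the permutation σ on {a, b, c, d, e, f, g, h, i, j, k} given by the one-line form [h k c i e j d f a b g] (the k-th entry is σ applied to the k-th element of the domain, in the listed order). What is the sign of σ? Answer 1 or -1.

1

In disjoint-cycle form the cycle lengths are 9, 1, 1.
A cycle is odd iff its length is even; σ has 0 even-length cycles, so sgn(σ) = (−1)^0 and σ is even.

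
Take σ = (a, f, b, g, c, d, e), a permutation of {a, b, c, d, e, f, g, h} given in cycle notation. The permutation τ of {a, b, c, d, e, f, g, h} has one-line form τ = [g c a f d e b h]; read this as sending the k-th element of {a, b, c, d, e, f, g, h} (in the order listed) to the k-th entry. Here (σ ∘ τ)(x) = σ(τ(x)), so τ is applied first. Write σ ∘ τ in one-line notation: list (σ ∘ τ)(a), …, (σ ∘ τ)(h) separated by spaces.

c d f b e a g h

(σ ∘ τ)(x) = σ(τ(x)). Computing each image: σ(τ(a)) = σ(g) = c, σ(τ(b)) = σ(c) = d, σ(τ(c)) = σ(a) = f, σ(τ(d)) = σ(f) = b, σ(τ(e)) = σ(d) = e, σ(τ(f)) = σ(e) = a, σ(τ(g)) = σ(b) = g, σ(τ(h)) = σ(h) = h.
Hence σ ∘ τ = [c d f b e a g h].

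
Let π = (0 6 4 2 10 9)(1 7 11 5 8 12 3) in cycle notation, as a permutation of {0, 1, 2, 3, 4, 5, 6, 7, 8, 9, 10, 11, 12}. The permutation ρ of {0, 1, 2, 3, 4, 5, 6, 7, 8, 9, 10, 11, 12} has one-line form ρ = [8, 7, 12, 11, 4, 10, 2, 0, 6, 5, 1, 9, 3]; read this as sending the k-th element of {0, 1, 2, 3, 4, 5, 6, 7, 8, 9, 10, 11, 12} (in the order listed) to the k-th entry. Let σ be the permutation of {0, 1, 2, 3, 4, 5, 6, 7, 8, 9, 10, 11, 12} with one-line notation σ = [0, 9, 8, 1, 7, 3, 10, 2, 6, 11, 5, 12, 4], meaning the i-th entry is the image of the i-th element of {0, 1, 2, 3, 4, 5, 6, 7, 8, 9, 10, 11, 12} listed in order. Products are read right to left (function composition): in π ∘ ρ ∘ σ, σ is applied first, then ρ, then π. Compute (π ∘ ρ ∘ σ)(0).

Apply the permutations in order: σ(0) = 0, then ρ(0) = 8, then π(8) = 12. So (π ∘ ρ ∘ σ)(0) = 12.

12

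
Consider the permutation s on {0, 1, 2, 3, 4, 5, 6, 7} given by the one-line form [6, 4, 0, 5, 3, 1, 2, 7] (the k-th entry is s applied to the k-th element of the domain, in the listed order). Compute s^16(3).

3

Tracing 3 → 5 → … returns to 3 after 4 steps, so 3 lies in a 4-cycle (1 4 3 5).
Powers repeat with period 4 on this cycle, and 16 mod 4 = 0, so s^16(3) = s^0(3).
So s^16(3) = 3.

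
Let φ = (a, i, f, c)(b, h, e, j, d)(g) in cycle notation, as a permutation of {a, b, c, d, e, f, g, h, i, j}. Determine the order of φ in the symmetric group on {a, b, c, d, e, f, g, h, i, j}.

20

The disjoint cycles have lengths 5, 4, 1.
The order is lcm(5, 4) = 20.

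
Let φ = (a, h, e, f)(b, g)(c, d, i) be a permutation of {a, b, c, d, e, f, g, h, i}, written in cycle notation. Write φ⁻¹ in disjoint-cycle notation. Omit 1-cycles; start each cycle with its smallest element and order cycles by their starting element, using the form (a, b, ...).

(a, f, e, h)(b, g)(c, i, d)

Inverting a permutation written in cycle notation just reverses the order within every cycle.
After reversing and putting each cycle's least element first, φ⁻¹ = (a, f, e, h)(b, g)(c, i, d).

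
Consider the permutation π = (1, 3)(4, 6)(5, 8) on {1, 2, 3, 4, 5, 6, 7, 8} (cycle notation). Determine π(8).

8 appears in (5, 8); the next entry (wrapping around) is 5.

5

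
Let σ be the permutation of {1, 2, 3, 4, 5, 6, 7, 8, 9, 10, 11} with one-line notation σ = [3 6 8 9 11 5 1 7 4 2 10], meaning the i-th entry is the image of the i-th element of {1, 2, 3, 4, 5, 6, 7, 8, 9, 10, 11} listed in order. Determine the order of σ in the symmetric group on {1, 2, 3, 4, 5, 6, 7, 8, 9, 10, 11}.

20

Writing σ as disjoint cycles, the cycle lengths are 5, 4, 2.
The order is lcm(5, 4, 2) = 20.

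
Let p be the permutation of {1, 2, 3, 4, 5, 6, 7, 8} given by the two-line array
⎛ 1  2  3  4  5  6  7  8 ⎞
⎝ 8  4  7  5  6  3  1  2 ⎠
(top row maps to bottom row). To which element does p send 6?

3

The entry below 6 in the array is 3, so p(6) = 3.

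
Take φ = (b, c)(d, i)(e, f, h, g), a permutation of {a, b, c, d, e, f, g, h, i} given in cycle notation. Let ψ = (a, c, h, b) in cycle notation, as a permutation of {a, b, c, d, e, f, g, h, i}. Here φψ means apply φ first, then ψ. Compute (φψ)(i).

d

(φψ)(i) = ψ(φ(i)). φ(i) = d, then ψ(d) = d. So (φψ)(i) = d.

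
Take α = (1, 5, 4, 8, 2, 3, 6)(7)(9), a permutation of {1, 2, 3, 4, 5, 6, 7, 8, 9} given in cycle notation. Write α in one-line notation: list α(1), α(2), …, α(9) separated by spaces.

Reading each image from the cycles: 1→5, 2→3, 3→6, 4→8, 5→4, 6→1, 7→7, 8→2, 9→9.
So the one-line form is 5 3 6 8 4 1 7 2 9.

5 3 6 8 4 1 7 2 9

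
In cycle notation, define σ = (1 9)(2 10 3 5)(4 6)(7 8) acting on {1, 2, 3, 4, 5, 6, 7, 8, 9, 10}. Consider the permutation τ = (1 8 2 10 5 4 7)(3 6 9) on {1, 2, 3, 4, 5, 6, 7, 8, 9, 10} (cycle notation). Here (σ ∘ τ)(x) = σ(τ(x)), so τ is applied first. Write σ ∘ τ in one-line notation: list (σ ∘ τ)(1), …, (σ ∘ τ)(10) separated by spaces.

7 3 4 8 6 1 9 10 5 2

(σ ∘ τ)(x) = σ(τ(x)). Computing each image: σ(τ(1)) = σ(8) = 7, σ(τ(2)) = σ(10) = 3, σ(τ(3)) = σ(6) = 4, σ(τ(4)) = σ(7) = 8, σ(τ(5)) = σ(4) = 6, σ(τ(6)) = σ(9) = 1, σ(τ(7)) = σ(1) = 9, σ(τ(8)) = σ(2) = 10, σ(τ(9)) = σ(3) = 5, σ(τ(10)) = σ(5) = 2.
Hence σ ∘ τ = [7 3 4 8 6 1 9 10 5 2].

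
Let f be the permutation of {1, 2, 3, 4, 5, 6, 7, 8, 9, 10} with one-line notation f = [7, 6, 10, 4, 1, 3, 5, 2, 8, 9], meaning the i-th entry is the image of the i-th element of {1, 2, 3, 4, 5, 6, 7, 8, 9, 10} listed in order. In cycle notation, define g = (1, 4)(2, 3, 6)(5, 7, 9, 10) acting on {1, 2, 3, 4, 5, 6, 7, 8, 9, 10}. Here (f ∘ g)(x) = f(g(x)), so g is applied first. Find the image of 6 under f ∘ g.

6

(f ∘ g)(6) = f(g(6)). g(6) = 2, then f(2) = 6. So (f ∘ g)(6) = 6.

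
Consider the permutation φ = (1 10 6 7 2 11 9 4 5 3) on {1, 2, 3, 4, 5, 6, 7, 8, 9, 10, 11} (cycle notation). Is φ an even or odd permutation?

The cycle lengths are 10, 1.
A cycle of length ℓ contributes ℓ−1 transpositions, so φ is a product of 9 transpositions — odd.

odd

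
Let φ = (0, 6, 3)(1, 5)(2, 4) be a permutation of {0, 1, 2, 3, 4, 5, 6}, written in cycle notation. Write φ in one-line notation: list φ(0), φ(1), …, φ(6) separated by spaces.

Reading each image from the cycles: 0↦6, 1↦5, 2↦4, 3↦0, 4↦2, 5↦1, 6↦3.
So the one-line form is 6 5 4 0 2 1 3.

6 5 4 0 2 1 3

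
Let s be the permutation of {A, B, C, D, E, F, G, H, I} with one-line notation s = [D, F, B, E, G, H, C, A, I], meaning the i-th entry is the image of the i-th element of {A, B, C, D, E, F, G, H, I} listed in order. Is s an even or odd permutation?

odd

In disjoint-cycle form the cycle lengths are 8, 1.
A cycle of length ℓ contributes ℓ−1 transpositions, so s is a product of 7 transpositions — odd.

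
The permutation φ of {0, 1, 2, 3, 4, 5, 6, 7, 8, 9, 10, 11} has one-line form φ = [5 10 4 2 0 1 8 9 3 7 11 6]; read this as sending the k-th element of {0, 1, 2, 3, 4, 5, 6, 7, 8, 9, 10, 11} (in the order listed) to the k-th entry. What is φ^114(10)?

Tracing 10 → 11 → … returns to 10 after 10 steps, so 10 lies in a 10-cycle (0, 5, 1, 10, 11, 6, 8, 3, 2, 4).
Powers repeat with period 10 on this cycle, and 114 mod 10 = 4, so φ^114(10) = φ^4(10).
Stepping 4 places around the cycle: 10 → 11 → 6 → 8 → 3.

3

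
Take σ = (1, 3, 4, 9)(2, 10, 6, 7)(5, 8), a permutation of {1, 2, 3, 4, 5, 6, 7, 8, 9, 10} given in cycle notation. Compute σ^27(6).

6 lies in the 4-cycle (2, 10, 6, 7).
Since the cycle has length 4, σ^27 acts on it the same as σ^3 (27 mod 4 = 3).
Advancing 3 steps from 6: 6 → 7 → 2 → 10.

10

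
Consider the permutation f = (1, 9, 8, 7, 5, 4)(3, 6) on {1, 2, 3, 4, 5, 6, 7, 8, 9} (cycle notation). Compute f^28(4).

7

4 lies in the 6-cycle (1, 9, 8, 7, 5, 4).
Powers repeat with period 6 on this cycle, and 28 mod 6 = 4, so f^28(4) = f^4(4).
Stepping 4 places around the cycle: 4 → 1 → 9 → 8 → 7.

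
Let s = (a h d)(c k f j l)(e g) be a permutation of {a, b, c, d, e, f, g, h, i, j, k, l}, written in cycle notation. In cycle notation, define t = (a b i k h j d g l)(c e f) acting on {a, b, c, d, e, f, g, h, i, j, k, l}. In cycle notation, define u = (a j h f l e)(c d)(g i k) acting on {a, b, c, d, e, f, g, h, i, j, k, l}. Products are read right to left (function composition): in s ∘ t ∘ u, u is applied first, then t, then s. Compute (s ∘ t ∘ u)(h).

(s ∘ t ∘ u)(h) = s(t(u(h))). u(h) = f, then t(f) = c, then s(c) = k, so the result is k.

k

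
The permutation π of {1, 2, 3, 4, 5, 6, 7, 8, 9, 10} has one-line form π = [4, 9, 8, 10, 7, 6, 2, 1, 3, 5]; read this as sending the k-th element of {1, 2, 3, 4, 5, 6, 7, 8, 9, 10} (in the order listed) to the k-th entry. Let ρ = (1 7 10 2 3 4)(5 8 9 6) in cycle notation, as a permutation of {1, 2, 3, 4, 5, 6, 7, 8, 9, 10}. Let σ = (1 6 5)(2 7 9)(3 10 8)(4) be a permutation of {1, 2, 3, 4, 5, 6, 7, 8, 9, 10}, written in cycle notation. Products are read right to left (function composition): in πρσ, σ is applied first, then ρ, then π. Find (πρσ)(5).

2

(πρσ)(5) = π(ρ(σ(5))). σ(5) = 1, then ρ(1) = 7, then π(7) = 2, so the result is 2.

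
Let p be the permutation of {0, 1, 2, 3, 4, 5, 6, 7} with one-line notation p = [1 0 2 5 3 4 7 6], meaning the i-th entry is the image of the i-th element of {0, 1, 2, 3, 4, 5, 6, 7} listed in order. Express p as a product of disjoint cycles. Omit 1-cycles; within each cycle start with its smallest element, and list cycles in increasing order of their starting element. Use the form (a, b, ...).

(0, 1)(3, 5, 4)(6, 7)

Iterating p from 0 gives 0 → 1 → 0; that is the 2-cycle (0, 1).
Repeating from the next unused element and collecting all non-trivial cycles gives (0, 1)(3, 5, 4)(6, 7).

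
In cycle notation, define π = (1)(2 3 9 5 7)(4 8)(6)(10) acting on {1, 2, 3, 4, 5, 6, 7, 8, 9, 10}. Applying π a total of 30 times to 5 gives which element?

5

5 lies in the 5-cycle (2 3 9 5 7).
On a 5-cycle, π^5 is the identity, so π^30 = π^0 there (30 ≡ 0 mod 5).
So π^30(5) = 5.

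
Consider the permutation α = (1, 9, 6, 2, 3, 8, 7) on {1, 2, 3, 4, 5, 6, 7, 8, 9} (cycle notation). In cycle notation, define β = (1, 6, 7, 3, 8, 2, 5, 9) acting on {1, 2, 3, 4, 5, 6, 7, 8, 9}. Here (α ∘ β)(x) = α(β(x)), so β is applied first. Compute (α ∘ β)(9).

9

β(9) = 1, then α(1) = 9; composing gives (α ∘ β)(9) = 9.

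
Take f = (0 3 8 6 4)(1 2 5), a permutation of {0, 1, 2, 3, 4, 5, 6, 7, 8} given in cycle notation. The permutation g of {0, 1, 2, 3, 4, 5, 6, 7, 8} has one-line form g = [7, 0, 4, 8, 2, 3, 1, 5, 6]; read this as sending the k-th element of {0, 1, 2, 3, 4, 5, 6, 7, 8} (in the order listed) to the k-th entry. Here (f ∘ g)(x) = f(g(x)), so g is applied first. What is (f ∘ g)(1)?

3

g(1) = 0, then f(0) = 3; composing gives (f ∘ g)(1) = 3.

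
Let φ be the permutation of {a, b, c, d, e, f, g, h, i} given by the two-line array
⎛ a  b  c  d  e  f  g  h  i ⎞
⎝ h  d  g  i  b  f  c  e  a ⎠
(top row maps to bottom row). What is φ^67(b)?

Tracing b → d → … returns to b after 6 steps, so b lies in a 6-cycle (a, h, e, b, d, i).
Since the cycle has length 6, φ^67 acts on it the same as φ^1 (67 mod 6 = 1).
Advancing 1 step from b: b → d.

d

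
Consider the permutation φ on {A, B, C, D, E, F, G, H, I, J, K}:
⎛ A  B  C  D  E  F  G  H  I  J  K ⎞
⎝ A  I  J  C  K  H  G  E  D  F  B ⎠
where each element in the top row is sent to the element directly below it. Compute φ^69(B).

H

Tracing B → I → … returns to B after 9 steps, so B lies in a 9-cycle (B I D C J F H E K).
Powers repeat with period 9 on this cycle, and 69 mod 9 = 6, so φ^69(B) = φ^6(B).
Stepping 6 places around the cycle: B → I → D → C → J → F → H.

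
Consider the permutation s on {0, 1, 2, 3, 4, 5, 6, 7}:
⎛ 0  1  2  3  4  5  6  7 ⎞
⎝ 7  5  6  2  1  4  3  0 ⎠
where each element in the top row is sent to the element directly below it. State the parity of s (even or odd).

In disjoint-cycle form the cycle lengths are 3, 3, 2.
A cycle is odd iff its length is even; s has 1 even-length cycle, so sgn(s) = (−1)^1 and s is odd.

odd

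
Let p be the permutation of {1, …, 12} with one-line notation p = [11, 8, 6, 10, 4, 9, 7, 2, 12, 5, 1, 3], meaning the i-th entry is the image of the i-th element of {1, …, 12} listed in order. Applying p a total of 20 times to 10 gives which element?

Tracing 10 → 5 → … returns to 10 after 3 steps, so 10 lies in a 3-cycle (4 10 5).
On a 3-cycle, p^3 is the identity, so p^20 = p^2 there (20 ≡ 2 mod 3).
Stepping 2 places around the cycle: 10 → 5 → 4.

4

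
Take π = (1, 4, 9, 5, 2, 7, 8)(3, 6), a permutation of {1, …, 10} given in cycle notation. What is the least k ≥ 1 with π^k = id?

The cycle type of π is (7, 2, 1).
The order of π is the least common multiple of its cycle lengths: lcm(7, 2) = 14.

14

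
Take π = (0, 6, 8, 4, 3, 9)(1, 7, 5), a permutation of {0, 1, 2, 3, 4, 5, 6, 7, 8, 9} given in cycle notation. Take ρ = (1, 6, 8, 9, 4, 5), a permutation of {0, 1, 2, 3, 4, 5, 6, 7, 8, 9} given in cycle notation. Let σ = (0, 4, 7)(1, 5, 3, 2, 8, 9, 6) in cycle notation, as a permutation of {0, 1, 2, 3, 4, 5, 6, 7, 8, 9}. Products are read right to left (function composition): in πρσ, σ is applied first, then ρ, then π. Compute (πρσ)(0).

(πρσ)(0) = π(ρ(σ(0))). σ(0) = 4, then ρ(4) = 5, then π(5) = 1, so the result is 1.

1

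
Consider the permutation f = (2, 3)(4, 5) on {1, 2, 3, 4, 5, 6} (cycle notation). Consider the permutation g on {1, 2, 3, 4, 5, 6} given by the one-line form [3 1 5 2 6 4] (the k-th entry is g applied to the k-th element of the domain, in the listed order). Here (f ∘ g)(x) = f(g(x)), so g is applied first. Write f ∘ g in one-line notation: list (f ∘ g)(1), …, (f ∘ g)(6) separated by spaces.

2 1 4 3 6 5

(f ∘ g)(x) = f(g(x)). Computing each image: f(g(1)) = f(3) = 2, f(g(2)) = f(1) = 1, f(g(3)) = f(5) = 4, f(g(4)) = f(2) = 3, f(g(5)) = f(6) = 6, f(g(6)) = f(4) = 5.
Hence f ∘ g = [2 1 4 3 6 5].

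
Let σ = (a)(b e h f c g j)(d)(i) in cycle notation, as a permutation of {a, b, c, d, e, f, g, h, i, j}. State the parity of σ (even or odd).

even

The cycle lengths are 7, 1, 1, 1.
A cycle is odd iff its length is even; σ has 0 even-length cycles, so sgn(σ) = (−1)^0 and σ is even.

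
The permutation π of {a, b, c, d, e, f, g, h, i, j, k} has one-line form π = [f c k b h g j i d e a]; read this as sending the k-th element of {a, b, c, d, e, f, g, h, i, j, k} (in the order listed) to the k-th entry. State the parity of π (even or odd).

In disjoint-cycle form the cycle lengths are 11.
A cycle is odd iff its length is even; π has 0 even-length cycles, so sgn(π) = (−1)^0 and π is even.

even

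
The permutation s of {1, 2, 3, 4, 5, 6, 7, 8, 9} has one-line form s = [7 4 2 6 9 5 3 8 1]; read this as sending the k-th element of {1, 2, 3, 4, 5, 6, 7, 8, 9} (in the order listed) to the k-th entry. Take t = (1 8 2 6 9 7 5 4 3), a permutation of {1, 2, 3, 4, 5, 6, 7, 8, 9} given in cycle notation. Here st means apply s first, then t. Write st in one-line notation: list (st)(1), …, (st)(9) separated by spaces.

For each element, apply s then t: 1 → 7 → 5; 2 → 4 → 3; 3 → 2 → 6; 4 → 6 → 9; 5 → 9 → 7; 6 → 5 → 4; 7 → 3 → 1; 8 → 8 → 2; 9 → 1 → 8.
Collecting the images, st = [5 3 6 9 7 4 1 2 8].

5 3 6 9 7 4 1 2 8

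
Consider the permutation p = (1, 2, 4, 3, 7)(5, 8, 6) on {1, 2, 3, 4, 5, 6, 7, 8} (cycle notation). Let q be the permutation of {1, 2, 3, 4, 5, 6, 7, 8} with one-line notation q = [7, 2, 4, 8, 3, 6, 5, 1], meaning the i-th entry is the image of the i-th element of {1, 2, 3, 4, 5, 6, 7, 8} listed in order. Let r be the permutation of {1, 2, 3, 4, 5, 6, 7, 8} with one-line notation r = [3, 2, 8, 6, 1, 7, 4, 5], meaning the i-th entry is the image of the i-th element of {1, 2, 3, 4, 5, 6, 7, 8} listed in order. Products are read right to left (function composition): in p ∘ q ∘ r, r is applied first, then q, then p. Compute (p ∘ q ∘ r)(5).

(p ∘ q ∘ r)(5) = p(q(r(5))). r(5) = 1, then q(1) = 7, then p(7) = 1, so the result is 1.

1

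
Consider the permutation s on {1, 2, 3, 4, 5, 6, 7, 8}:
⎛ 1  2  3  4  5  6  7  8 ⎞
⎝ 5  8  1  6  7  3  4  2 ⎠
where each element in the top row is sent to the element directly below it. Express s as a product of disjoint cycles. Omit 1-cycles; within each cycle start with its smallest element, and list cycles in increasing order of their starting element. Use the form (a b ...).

(1 5 7 4 6 3)(2 8)

Start at 1 and follow images: 1 → 5 → 7 → 4 → 6 → 3 → 1, giving the cycle (1 5 7 4 6 3).
Continuing from each remaining unvisited element yields (1 5 7 4 6 3)(2 8).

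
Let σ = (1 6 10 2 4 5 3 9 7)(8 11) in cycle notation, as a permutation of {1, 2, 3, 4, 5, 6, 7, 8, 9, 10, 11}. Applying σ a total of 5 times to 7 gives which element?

7 lies in the 9-cycle (1 6 10 2 4 5 3 9 7).
Advancing 5 steps from 7: 7 → 1 → 6 → 10 → 2 → 4.

4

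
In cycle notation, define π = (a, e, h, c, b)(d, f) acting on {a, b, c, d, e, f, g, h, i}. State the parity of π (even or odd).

odd

The cycle lengths are 5, 2, 1, 1.
A cycle is odd iff its length is even; π has 1 even-length cycle, so sgn(π) = (−1)^1 and π is odd.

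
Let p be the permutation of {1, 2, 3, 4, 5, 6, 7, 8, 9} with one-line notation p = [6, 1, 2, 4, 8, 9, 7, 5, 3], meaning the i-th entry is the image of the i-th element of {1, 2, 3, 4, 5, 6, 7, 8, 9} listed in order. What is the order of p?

Writing p as disjoint cycles, the cycle lengths are 5, 2, 1, 1.
The order of p is the least common multiple of its cycle lengths: lcm(5, 2) = 10.

10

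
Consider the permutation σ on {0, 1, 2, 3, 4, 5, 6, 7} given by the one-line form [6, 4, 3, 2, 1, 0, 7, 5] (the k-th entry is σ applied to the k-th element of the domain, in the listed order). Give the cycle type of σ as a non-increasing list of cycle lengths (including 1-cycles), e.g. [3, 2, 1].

[4, 2, 2]

The disjoint cycles are (0, 6, 7, 5)(1, 4)(2, 3), with lengths 4, 2, 2 in non-increasing order.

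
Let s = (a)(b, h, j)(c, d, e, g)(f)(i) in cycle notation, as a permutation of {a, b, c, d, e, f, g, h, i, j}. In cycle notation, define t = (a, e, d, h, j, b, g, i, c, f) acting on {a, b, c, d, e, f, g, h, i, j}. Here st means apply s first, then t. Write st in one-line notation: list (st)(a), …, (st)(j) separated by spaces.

(st)(x) = t(s(x)). Computing each image: t(s(a)) = t(a) = e, t(s(b)) = t(h) = j, t(s(c)) = t(d) = h, t(s(d)) = t(e) = d, t(s(e)) = t(g) = i, t(s(f)) = t(f) = a, t(s(g)) = t(c) = f, t(s(h)) = t(j) = b, t(s(i)) = t(i) = c, t(s(j)) = t(b) = g.
Hence st = [e j h d i a f b c g].

e j h d i a f b c g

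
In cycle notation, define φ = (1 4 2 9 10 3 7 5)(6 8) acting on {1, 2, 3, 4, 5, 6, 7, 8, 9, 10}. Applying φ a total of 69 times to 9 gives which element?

1

9 lies in the 8-cycle (1 4 2 9 10 3 7 5).
Powers repeat with period 8 on this cycle, and 69 mod 8 = 5, so φ^69(9) = φ^5(9).
Advancing 5 steps from 9: 9 → 10 → 3 → 7 → 5 → 1.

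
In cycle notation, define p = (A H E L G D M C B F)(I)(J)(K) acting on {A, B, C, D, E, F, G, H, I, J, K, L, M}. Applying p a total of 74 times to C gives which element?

C lies in the 10-cycle (A H E L G D M C B F).
Since the cycle has length 10, p^74 acts on it the same as p^4 (74 mod 10 = 4).
Stepping 4 places around the cycle: C → B → F → A → H.

H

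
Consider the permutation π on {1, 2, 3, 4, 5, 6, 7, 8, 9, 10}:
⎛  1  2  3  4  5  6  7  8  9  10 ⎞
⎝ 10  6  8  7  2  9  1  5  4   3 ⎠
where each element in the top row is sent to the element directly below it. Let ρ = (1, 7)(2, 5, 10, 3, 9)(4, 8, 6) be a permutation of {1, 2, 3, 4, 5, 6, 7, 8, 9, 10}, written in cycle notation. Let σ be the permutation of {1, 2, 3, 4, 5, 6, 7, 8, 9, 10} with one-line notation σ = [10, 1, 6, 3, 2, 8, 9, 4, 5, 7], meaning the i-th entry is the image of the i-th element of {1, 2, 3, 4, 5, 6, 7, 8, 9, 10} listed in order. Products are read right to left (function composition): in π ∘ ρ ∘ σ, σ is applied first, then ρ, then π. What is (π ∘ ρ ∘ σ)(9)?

3

Chase 9: σ(9) = 5; ρ(5) = 10; π(10) = 3. Hence (π ∘ ρ ∘ σ)(9) = 3.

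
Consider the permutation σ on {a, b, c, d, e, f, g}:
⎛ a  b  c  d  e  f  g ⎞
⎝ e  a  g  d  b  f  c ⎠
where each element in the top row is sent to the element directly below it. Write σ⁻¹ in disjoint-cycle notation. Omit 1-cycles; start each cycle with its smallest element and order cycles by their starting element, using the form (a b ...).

First write σ in disjoint cycles: (a e b)(c g).
Reversing each cycle (and rotating so the smallest element leads) gives σ⁻¹ = (a b e)(c g).

(a b e)(c g)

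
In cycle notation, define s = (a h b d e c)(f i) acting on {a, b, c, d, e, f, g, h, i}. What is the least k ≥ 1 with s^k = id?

The cycle type of s is (6, 2, 1).
The order of s is the least common multiple of its cycle lengths: lcm(6, 2) = 6.

6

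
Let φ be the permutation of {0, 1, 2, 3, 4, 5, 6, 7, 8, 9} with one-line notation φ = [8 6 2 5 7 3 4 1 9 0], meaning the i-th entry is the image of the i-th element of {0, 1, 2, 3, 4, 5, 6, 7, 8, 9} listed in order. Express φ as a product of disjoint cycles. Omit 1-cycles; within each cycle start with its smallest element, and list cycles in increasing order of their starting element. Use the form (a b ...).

(0 8 9)(1 6 4 7)(3 5)

Start at 0 and follow images: 0 → 8 → 9 → 0, giving the cycle (0 8 9).
Repeating from the next unused element and collecting all non-trivial cycles gives (0 8 9)(1 6 4 7)(3 5).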